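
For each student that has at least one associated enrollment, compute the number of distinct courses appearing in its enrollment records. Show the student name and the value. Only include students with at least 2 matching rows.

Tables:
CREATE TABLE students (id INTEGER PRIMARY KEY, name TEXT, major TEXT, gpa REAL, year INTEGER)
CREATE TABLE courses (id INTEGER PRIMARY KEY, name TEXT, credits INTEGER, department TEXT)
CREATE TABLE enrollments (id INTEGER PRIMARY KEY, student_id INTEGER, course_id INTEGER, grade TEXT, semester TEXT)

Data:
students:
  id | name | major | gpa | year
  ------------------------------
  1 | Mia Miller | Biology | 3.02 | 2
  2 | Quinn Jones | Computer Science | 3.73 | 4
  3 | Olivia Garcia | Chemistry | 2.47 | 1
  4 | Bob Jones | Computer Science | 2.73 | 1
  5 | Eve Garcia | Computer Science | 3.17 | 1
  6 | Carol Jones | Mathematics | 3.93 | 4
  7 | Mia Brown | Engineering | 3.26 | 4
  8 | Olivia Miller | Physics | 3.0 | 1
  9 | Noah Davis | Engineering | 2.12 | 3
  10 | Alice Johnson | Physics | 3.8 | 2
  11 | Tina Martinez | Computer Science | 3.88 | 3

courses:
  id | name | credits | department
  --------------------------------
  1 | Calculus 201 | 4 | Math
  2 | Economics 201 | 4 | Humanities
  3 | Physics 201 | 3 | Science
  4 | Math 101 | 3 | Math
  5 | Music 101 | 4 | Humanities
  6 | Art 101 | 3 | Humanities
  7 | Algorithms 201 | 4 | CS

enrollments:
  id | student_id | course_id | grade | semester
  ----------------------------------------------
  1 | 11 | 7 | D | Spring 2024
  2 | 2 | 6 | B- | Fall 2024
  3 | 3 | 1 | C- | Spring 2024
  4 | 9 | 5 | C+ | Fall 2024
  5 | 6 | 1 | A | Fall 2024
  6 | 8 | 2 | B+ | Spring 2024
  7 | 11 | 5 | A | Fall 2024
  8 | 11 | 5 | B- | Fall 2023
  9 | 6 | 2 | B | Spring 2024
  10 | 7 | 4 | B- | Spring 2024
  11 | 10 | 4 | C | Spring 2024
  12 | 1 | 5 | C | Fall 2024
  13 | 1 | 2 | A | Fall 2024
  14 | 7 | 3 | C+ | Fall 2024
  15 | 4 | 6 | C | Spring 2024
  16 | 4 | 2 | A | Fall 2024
SELECT p.name, COUNT(DISTINCT c.course_id) AS distinct_course_count FROM enrollments c JOIN students p ON c.student_id = p.id GROUP BY p.id, p.name HAVING COUNT(*) >= 2

Execution result:
name | distinct_course_count
Mia Miller | 2
Bob Jones | 2
Carol Jones | 2
Mia Brown | 2
Tina Martinez | 2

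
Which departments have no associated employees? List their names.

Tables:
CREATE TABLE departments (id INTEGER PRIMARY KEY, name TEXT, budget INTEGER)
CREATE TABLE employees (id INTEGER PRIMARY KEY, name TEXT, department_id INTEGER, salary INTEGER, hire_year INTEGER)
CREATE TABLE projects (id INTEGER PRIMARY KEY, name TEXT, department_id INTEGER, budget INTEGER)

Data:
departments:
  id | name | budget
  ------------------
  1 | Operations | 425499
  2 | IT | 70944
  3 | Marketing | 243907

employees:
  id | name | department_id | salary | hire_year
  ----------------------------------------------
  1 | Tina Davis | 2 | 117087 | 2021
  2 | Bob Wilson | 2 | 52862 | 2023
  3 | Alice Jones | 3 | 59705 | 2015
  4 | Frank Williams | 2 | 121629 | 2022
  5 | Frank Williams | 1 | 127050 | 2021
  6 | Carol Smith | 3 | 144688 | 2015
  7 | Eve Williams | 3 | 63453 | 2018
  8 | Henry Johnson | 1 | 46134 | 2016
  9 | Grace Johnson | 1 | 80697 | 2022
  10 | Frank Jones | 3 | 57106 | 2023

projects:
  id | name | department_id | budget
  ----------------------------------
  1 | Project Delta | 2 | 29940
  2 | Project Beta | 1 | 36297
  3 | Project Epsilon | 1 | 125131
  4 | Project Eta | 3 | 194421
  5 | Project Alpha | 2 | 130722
SELECT p.name FROM departments p LEFT JOIN employees c ON c.department_id = p.id WHERE c.id IS NULL

Execution result:
(no rows)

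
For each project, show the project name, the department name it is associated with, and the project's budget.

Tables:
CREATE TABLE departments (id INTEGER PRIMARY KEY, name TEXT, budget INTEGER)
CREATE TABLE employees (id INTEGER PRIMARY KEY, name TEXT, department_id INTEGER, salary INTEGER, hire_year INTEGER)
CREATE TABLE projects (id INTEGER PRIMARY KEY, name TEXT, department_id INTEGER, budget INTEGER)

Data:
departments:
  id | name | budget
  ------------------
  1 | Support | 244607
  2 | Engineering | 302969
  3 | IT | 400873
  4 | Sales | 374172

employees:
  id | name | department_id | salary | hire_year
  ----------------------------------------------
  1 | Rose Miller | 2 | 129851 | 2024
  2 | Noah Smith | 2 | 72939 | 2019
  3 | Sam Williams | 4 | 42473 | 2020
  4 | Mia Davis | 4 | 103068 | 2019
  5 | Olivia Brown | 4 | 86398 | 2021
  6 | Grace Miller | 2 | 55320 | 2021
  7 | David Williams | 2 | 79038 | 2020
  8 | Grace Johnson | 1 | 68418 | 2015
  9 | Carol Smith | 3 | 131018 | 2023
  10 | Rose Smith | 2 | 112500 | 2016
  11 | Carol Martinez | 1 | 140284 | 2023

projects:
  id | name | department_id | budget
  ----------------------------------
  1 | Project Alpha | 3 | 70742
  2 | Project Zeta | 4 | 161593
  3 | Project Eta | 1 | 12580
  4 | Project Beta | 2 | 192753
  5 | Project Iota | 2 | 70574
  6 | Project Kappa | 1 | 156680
SELECT c.name, p.name AS department, c.budget FROM projects c JOIN departments p ON c.department_id = p.id

Execution result:
name | department | budget
Project Alpha | IT | 70742
Project Zeta | Sales | 161593
Project Eta | Support | 12580
Project Beta | Engineering | 192753
Project Iota | Engineering | 70574
Project Kappa | Support | 156680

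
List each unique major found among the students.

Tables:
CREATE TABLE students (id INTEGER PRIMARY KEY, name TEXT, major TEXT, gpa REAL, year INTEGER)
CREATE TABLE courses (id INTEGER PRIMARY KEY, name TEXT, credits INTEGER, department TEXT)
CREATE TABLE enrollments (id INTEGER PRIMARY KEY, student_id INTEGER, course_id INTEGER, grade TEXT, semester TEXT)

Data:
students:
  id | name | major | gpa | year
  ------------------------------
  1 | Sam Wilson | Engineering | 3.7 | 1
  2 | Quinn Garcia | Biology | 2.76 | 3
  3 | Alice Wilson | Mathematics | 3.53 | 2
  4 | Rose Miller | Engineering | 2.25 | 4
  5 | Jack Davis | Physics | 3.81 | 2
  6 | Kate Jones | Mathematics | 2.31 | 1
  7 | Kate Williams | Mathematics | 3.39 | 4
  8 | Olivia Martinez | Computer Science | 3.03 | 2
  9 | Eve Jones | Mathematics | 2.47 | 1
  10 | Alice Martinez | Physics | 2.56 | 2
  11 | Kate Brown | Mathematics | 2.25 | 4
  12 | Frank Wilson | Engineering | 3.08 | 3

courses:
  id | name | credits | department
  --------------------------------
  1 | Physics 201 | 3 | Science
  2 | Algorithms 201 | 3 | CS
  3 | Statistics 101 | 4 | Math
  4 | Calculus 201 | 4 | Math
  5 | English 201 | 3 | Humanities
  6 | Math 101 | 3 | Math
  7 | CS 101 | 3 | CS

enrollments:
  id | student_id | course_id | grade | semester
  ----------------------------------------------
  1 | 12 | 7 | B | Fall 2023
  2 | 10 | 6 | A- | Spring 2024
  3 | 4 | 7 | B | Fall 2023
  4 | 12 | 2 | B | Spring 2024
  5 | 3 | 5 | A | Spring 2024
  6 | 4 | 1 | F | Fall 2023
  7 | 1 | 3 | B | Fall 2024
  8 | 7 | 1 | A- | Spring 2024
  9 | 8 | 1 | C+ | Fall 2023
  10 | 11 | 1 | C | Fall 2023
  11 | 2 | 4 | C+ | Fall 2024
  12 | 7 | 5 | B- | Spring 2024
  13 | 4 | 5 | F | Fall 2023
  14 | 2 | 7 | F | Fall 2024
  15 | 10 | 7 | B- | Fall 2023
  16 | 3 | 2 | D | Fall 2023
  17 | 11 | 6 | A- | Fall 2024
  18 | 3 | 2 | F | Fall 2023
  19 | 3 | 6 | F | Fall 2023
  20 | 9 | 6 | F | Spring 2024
SELECT DISTINCT major FROM students

Execution result:
major
Engineering
Biology
Mathematics
Physics
Computer Science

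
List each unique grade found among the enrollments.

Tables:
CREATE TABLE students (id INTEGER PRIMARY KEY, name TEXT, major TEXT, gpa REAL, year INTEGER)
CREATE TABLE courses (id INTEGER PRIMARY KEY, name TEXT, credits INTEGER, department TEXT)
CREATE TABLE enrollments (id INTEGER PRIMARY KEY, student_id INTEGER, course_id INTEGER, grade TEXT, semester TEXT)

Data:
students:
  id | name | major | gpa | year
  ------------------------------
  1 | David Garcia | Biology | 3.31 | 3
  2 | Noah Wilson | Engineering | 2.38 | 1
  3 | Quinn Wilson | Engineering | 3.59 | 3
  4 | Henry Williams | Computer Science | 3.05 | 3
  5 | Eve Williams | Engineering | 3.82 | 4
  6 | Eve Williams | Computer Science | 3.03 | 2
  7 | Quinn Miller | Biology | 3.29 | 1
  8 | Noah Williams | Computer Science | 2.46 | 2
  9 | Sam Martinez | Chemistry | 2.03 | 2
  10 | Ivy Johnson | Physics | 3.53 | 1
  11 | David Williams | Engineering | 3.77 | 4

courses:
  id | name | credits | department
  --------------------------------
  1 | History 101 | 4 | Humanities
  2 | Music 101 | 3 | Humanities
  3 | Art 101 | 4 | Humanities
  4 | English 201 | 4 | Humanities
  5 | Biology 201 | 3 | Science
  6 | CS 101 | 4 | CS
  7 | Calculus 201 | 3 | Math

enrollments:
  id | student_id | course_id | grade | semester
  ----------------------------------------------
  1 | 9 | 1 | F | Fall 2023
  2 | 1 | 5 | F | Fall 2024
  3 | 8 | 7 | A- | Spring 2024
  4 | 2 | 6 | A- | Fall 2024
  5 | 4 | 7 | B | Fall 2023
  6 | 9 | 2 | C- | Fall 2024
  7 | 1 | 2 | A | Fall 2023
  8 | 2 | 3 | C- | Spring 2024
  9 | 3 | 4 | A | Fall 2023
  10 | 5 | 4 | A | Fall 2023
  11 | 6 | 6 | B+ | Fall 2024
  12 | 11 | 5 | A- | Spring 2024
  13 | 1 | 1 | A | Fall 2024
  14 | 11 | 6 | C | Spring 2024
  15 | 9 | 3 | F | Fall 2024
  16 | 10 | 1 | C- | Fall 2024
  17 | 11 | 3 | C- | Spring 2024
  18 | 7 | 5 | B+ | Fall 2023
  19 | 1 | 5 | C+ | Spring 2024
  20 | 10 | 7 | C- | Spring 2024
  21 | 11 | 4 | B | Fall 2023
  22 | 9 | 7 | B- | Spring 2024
SELECT DISTINCT grade FROM enrollments

Execution result:
grade
F
A-
B
C-
A
B+
C
C+
B-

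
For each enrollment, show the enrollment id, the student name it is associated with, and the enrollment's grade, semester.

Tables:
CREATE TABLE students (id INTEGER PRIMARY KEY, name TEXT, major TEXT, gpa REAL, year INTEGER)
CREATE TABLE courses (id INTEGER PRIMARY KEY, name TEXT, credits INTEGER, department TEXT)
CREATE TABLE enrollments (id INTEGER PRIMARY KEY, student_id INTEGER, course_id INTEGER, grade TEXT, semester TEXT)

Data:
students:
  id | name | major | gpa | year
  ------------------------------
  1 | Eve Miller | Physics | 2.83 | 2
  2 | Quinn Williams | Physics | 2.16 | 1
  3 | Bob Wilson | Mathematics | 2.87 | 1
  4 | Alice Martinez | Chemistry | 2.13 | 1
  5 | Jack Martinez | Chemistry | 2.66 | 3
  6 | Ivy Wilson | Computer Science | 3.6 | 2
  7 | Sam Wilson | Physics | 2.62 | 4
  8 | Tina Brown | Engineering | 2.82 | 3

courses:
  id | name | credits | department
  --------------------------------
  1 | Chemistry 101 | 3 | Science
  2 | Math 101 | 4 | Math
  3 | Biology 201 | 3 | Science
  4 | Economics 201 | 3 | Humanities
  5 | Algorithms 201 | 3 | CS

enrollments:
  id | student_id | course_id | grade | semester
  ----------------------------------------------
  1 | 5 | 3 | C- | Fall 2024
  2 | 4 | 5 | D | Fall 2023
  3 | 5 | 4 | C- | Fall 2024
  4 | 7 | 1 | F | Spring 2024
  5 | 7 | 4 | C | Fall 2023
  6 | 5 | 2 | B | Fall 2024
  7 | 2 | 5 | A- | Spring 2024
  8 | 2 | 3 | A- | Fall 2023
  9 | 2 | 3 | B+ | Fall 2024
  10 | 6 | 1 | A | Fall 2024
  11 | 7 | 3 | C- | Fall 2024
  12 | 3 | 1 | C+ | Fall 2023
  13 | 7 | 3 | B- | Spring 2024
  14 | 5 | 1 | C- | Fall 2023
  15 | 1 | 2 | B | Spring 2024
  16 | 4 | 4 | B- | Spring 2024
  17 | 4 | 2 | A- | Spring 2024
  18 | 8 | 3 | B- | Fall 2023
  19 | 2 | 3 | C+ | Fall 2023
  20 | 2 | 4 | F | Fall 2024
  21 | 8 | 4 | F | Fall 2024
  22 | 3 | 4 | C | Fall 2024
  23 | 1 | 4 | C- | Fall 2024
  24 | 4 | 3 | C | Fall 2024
SELECT c.id, p.name AS student, c.grade, c.semester FROM enrollments c JOIN students p ON c.student_id = p.id

Execution result:
id | student | grade | semester
1 | Jack Martinez | C- | Fall 2024
2 | Alice Martinez | D | Fall 2023
3 | Jack Martinez | C- | Fall 2024
4 | Sam Wilson | F | Spring 2024
5 | Sam Wilson | C | Fall 2023
6 | Jack Martinez | B | Fall 2024
7 | Quinn Williams | A- | Spring 2024
8 | Quinn Williams | A- | Fall 2023
9 | Quinn Williams | B+ | Fall 2024
10 | Ivy Wilson | A | Fall 2024
11 | Sam Wilson | C- | Fall 2024
12 | Bob Wilson | C+ | Fall 2023
13 | Sam Wilson | B- | Spring 2024
14 | Jack Martinez | C- | Fall 2023
15 | Eve Miller | B | Spring 2024
16 | Alice Martinez | B- | Spring 2024
17 | Alice Martinez | A- | Spring 2024
18 | Tina Brown | B- | Fall 2023
19 | Quinn Williams | C+ | Fall 2023
20 | Quinn Williams | F | Fall 2024
21 | Tina Brown | F | Fall 2024
22 | Bob Wilson | C | Fall 2024
23 | Eve Miller | C- | Fall 2024
24 | Alice Martinez | C | Fall 2024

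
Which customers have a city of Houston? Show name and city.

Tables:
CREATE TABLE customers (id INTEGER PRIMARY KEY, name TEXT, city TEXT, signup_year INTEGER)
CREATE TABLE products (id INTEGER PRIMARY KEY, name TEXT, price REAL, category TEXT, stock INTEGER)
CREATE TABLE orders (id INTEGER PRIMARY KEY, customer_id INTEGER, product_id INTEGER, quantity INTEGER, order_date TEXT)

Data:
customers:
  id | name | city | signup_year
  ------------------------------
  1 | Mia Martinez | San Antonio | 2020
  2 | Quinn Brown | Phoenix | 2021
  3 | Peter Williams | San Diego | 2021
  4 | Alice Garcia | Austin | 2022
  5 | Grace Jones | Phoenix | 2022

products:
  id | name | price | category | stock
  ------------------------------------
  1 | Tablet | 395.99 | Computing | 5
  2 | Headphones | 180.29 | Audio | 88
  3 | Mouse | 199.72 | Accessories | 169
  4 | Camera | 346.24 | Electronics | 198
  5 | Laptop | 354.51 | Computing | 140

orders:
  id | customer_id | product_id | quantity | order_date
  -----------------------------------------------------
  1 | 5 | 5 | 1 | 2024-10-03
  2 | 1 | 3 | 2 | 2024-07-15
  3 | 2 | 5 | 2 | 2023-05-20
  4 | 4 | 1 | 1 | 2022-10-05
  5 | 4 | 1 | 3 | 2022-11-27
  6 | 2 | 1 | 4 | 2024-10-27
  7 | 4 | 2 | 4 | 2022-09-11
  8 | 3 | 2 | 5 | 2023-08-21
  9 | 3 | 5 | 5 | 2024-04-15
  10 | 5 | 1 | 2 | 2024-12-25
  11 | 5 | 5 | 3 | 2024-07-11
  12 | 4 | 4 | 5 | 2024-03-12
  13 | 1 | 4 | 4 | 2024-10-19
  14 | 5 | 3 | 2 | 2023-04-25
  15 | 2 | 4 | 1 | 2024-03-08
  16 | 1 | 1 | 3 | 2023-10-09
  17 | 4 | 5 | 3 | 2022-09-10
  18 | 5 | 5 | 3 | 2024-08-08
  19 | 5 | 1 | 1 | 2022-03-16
SELECT name, city FROM customers WHERE city = 'Houston'

Execution result:
(no rows)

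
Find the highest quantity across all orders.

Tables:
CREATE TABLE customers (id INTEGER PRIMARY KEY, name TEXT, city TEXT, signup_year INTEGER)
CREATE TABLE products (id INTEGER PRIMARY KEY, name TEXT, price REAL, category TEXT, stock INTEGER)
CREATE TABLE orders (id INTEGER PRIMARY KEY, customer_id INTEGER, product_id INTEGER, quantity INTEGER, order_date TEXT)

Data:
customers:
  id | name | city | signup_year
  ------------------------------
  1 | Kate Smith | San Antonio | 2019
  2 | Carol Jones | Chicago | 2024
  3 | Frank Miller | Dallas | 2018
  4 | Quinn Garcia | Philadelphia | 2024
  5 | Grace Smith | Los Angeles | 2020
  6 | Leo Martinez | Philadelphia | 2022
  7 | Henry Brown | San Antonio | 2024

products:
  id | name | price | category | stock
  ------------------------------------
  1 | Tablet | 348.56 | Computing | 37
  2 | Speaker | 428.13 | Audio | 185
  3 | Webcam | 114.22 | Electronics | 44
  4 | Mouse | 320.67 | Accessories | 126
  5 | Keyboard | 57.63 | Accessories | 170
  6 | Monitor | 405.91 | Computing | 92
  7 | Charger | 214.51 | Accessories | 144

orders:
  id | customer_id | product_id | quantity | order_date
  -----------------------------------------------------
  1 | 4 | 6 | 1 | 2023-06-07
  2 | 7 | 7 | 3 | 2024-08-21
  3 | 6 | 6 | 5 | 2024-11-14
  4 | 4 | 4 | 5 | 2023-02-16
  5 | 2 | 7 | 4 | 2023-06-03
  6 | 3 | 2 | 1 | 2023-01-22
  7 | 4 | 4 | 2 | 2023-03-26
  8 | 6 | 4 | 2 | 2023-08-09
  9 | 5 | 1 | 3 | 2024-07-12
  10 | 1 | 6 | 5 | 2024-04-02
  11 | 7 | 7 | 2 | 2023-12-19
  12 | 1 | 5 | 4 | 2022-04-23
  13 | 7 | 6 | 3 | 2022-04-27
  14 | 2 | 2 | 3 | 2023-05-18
SELECT MAX(quantity) FROM orders

Execution result:
5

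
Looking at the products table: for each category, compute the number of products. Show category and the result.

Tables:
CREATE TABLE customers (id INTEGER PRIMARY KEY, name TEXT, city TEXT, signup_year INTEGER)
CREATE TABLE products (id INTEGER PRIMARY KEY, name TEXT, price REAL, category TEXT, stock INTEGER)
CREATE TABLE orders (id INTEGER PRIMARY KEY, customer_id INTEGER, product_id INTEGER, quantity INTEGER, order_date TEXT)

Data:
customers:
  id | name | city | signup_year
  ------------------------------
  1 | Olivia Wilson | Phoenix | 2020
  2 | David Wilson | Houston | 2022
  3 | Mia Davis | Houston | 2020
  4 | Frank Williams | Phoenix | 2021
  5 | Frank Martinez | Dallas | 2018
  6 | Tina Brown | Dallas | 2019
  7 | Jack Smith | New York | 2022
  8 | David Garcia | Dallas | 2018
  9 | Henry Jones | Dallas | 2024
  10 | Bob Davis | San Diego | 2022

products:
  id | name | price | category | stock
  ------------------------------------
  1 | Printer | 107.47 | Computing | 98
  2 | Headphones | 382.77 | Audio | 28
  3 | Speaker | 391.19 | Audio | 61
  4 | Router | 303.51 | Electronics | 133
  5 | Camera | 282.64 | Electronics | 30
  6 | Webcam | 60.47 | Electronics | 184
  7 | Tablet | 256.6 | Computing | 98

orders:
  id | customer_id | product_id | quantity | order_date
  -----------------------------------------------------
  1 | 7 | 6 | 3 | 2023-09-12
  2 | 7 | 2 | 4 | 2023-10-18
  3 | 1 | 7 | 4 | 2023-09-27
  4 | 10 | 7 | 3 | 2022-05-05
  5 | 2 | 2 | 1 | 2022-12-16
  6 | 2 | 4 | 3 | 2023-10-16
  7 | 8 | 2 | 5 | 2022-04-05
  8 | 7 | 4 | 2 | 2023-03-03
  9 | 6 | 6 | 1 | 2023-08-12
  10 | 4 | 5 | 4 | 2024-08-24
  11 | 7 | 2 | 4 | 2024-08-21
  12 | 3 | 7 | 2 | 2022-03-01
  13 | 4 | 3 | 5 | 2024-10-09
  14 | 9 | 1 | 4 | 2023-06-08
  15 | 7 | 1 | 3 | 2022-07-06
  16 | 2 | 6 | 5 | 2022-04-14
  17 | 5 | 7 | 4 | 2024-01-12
SELECT category, COUNT(*) AS n FROM products GROUP BY category

Execution result:
category | n
Audio | 2
Computing | 2
Electronics | 3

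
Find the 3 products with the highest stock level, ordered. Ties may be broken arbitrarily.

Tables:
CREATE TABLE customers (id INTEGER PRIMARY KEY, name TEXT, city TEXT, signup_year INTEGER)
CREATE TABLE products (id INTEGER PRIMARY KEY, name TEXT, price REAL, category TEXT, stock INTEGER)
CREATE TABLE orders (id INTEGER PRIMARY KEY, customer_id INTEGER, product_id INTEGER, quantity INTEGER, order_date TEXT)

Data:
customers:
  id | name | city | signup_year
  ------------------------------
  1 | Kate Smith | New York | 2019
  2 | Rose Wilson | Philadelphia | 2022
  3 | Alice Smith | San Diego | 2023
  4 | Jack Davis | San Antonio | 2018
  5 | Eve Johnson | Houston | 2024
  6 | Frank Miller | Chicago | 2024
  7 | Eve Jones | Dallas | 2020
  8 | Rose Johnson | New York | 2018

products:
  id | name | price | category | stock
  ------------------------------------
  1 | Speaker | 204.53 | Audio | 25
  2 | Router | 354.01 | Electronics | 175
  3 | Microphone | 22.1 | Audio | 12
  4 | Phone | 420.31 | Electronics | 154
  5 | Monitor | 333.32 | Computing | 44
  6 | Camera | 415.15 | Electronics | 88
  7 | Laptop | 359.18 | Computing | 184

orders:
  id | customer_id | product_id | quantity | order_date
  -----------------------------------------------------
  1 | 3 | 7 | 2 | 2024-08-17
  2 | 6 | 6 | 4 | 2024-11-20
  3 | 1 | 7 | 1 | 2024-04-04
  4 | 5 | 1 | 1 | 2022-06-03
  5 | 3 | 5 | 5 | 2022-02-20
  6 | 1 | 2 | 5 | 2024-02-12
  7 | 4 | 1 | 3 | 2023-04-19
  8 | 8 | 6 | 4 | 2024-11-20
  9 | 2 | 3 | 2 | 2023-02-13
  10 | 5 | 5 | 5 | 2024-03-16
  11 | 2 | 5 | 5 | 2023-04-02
SELECT name, stock FROM products ORDER BY stock DESC LIMIT 3

Execution result:
name | stock
Laptop | 184
Router | 175
Phone | 154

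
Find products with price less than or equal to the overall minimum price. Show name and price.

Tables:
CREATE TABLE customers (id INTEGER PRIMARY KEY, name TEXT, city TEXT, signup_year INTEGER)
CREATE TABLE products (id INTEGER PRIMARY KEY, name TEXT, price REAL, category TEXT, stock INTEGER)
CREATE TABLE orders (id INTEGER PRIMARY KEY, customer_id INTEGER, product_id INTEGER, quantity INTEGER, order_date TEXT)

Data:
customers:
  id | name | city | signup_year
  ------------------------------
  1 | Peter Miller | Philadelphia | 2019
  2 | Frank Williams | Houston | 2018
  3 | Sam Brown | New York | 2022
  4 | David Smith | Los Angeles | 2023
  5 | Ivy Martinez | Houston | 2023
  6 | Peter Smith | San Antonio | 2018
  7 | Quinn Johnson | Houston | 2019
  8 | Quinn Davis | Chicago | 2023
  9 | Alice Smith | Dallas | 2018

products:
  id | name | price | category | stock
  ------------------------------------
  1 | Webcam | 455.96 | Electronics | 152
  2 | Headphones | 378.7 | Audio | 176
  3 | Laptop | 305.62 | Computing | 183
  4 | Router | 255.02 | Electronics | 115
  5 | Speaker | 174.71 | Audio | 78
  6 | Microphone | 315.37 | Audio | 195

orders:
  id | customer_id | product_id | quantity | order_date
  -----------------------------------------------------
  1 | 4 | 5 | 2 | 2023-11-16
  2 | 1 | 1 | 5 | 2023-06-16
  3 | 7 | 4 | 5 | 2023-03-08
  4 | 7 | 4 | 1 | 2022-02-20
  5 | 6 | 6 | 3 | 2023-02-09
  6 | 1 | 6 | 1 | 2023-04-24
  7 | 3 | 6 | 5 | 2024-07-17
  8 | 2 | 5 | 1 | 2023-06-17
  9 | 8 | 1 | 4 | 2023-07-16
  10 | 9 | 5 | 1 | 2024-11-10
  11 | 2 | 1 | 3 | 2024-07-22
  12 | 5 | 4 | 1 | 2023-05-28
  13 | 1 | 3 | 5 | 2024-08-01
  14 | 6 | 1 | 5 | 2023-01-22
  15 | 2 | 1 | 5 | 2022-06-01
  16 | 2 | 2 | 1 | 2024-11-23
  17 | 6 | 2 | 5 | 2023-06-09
SELECT name, price FROM products WHERE price <= (SELECT MIN(price) FROM products)

Execution result:
name | price
Speaker | 174.71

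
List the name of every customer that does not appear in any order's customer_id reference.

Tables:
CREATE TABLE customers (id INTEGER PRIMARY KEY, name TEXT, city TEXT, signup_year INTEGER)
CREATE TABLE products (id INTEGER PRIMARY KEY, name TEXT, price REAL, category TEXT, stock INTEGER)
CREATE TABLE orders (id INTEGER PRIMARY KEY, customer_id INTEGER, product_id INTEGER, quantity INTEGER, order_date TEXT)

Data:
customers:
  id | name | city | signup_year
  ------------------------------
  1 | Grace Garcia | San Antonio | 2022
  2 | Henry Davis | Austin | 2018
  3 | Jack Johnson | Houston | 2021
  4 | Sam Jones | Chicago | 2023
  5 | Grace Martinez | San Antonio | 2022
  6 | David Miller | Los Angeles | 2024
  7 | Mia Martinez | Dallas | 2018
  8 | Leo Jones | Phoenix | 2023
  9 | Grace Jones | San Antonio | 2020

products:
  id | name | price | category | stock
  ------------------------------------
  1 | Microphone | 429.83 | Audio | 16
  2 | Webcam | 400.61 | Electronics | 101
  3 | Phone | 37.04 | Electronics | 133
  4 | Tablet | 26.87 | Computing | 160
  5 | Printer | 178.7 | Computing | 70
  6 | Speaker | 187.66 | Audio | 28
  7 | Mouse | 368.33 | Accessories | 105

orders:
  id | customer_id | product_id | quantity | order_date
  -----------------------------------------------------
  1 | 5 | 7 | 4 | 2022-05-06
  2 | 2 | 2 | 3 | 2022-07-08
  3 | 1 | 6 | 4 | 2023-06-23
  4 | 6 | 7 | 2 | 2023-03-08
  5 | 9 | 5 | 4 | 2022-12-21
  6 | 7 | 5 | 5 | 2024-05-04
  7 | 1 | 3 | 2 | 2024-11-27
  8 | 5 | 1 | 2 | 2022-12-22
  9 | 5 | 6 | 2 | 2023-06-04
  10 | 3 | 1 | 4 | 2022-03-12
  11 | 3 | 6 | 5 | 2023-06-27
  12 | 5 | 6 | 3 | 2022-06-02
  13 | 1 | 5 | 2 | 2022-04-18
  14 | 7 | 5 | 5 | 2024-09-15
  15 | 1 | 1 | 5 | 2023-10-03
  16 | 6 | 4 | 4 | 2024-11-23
SELECT p.name FROM customers p LEFT JOIN orders c ON c.customer_id = p.id WHERE c.id IS NULL

Execution result:
name
Sam Jones
Leo Jones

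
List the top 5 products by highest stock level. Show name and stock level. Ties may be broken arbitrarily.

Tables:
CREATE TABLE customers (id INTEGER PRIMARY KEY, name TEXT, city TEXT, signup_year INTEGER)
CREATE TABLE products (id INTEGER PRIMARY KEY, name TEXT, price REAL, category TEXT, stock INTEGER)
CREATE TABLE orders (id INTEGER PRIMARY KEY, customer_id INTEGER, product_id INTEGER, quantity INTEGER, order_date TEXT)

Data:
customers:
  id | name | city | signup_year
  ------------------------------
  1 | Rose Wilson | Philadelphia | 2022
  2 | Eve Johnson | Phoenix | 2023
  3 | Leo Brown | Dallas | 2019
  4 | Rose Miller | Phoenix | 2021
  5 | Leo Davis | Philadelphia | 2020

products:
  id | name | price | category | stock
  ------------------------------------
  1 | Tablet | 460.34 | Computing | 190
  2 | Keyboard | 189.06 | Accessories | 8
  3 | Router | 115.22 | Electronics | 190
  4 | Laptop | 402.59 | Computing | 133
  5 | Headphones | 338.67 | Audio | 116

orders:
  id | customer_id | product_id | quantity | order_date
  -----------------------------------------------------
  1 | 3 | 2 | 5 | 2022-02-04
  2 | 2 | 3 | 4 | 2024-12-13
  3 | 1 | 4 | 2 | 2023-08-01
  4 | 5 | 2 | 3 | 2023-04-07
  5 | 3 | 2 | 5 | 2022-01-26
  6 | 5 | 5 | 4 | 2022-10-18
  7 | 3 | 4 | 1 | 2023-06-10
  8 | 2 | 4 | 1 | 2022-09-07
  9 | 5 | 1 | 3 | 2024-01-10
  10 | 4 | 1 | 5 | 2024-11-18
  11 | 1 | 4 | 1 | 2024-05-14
SELECT name, stock FROM products ORDER BY stock DESC LIMIT 5

Execution result:
name | stock
Tablet | 190
Router | 190
Laptop | 133
Headphones | 116
Keyboard | 8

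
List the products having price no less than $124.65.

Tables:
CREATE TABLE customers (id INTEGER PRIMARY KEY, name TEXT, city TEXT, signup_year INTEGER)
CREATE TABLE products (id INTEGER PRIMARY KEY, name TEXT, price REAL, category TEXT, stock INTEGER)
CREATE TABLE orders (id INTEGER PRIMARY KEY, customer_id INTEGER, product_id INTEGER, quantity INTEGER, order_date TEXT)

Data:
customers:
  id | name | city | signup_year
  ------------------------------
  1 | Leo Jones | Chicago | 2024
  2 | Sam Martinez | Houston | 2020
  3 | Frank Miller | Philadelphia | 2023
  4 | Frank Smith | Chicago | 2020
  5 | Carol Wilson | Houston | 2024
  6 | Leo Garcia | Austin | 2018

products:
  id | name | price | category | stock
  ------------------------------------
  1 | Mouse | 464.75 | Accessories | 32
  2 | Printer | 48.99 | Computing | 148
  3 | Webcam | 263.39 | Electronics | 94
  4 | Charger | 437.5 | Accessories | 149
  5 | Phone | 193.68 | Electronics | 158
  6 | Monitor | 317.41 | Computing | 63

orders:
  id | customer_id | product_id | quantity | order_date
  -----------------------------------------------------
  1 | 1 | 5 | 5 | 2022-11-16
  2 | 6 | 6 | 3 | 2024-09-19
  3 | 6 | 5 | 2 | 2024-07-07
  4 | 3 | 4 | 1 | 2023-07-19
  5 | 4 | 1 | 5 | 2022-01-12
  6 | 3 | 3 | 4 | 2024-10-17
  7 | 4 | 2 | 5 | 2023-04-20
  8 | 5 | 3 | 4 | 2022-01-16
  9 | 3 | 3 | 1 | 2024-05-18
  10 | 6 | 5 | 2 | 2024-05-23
SELECT name, price FROM products WHERE price >= 124.65

Execution result:
name | price
Mouse | 464.75
Webcam | 263.39
Charger | 437.50
Phone | 193.68
Monitor | 317.41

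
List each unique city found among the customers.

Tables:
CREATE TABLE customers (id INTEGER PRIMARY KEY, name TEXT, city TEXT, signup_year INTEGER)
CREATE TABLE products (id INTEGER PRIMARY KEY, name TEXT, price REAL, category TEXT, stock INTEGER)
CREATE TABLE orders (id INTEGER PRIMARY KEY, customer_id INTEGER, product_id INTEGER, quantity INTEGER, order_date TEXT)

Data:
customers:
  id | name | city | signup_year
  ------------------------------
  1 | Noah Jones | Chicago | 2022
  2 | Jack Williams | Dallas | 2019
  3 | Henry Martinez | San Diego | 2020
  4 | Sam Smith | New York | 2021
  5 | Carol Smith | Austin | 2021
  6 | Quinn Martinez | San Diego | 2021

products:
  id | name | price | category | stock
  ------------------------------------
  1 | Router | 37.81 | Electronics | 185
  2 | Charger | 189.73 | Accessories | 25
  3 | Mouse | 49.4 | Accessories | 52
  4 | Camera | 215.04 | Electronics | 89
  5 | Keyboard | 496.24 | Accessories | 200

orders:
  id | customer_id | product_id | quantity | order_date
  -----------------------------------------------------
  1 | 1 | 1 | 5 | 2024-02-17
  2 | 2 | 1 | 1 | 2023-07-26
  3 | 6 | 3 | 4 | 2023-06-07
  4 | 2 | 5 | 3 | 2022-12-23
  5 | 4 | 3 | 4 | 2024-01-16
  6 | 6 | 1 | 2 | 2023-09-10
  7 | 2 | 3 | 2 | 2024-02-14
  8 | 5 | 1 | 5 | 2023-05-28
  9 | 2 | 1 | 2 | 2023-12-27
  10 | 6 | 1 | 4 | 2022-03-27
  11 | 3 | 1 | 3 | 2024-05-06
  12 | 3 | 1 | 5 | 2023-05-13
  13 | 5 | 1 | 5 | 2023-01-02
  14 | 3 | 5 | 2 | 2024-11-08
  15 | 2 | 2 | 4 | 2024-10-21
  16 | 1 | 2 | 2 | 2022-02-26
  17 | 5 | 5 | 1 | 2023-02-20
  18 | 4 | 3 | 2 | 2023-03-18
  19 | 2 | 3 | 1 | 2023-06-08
SELECT DISTINCT city FROM customers

Execution result:
city
Chicago
Dallas
San Diego
New York
Austin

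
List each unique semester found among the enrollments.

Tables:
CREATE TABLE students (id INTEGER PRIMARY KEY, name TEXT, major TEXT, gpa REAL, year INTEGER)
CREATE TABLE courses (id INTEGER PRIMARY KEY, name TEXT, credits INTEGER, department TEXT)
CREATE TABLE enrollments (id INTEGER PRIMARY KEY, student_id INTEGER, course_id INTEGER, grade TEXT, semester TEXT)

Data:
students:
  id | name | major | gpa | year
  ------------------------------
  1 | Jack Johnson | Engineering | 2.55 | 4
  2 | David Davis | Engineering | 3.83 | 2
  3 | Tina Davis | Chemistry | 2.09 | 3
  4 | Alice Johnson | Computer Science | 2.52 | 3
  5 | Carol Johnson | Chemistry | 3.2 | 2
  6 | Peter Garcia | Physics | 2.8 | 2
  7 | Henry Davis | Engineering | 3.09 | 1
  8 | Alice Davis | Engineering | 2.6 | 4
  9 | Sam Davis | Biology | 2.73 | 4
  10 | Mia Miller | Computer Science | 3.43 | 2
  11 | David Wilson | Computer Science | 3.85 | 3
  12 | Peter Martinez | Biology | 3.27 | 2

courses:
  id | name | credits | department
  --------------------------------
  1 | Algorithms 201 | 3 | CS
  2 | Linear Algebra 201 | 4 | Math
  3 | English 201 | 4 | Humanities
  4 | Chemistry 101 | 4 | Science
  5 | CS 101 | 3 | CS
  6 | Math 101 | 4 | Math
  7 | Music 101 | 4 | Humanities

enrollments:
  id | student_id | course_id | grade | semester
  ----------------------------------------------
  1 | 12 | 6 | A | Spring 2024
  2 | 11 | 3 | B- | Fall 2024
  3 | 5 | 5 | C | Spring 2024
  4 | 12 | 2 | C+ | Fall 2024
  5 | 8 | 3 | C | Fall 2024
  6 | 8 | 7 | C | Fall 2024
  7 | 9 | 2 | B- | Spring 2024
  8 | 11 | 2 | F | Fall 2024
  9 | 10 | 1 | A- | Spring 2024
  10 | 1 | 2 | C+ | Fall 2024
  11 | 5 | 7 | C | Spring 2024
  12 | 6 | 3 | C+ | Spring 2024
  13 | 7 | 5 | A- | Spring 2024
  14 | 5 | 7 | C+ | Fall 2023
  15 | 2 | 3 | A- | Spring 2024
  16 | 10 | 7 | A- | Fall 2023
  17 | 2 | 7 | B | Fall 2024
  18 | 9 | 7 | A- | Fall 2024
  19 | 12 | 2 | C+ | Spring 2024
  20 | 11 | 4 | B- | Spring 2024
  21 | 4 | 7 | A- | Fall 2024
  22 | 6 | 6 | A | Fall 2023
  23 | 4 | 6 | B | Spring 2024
SELECT DISTINCT semester FROM enrollments

Execution result:
semester
Spring 2024
Fall 2024
Fall 2023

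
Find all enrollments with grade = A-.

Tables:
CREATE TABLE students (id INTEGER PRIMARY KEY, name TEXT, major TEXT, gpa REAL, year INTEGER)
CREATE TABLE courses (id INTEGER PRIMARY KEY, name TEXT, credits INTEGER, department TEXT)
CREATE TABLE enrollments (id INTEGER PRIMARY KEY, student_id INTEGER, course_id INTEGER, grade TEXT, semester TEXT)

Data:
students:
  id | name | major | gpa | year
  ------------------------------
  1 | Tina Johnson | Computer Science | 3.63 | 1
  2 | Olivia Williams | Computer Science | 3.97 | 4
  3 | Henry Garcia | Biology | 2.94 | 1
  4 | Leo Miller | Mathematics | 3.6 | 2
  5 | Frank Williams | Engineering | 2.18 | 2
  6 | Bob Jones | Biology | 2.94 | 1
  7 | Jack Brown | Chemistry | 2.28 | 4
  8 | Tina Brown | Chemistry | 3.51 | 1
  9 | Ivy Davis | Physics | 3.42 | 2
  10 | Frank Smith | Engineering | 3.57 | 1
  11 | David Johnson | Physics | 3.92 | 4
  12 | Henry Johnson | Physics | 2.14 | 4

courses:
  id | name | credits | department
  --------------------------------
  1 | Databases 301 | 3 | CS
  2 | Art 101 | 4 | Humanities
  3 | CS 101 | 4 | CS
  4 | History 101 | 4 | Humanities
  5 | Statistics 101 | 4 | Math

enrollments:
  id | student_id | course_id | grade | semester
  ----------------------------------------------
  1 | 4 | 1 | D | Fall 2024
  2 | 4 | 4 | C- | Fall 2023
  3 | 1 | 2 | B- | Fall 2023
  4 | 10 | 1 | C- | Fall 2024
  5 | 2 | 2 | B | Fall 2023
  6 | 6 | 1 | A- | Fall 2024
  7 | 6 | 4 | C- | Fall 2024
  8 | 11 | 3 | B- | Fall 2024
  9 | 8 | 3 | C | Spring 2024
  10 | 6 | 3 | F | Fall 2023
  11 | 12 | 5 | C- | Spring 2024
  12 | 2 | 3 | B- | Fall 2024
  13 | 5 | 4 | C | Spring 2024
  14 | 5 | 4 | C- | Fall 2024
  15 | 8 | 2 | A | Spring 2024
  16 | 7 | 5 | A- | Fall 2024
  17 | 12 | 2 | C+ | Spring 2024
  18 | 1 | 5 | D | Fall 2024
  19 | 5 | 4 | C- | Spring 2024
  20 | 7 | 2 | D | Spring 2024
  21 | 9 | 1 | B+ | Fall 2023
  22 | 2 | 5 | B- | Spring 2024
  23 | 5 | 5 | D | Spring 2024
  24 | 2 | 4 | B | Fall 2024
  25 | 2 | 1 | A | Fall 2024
SELECT id, grade FROM enrollments WHERE grade = 'A-'

Execution result:
id | grade
6 | A-
16 | A-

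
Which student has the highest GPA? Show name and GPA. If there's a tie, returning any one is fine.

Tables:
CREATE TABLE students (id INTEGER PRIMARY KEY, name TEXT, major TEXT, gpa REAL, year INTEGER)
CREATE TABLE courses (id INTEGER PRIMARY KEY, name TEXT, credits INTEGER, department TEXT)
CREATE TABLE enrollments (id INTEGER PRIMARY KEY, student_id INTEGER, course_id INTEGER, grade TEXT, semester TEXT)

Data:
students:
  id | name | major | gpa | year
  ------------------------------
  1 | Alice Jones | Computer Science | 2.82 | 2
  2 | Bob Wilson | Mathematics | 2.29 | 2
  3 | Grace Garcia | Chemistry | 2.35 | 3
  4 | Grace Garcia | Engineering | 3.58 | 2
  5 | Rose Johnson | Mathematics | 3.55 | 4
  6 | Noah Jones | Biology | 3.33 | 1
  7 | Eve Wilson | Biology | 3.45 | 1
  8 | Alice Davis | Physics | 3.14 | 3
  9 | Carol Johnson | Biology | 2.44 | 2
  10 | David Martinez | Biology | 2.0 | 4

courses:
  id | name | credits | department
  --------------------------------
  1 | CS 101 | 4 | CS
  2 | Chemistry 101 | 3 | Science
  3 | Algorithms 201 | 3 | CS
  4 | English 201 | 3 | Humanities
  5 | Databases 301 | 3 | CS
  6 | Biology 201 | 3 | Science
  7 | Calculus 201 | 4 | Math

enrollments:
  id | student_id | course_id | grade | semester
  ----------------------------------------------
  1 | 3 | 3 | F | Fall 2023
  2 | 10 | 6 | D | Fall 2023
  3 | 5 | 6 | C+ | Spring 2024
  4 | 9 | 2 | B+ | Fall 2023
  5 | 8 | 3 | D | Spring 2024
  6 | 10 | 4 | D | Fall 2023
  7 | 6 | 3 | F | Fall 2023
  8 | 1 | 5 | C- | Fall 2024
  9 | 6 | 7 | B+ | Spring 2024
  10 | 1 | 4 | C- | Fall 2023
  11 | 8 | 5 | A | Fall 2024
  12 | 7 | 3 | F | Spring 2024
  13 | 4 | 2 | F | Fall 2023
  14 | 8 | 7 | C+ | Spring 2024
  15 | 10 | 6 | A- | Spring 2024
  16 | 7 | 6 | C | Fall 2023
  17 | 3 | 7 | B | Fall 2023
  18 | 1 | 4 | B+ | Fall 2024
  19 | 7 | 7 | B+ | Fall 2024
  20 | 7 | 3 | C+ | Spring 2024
SELECT name, gpa FROM students ORDER BY gpa DESC LIMIT 1

Execution result:
name | gpa
Grace Garcia | 3.58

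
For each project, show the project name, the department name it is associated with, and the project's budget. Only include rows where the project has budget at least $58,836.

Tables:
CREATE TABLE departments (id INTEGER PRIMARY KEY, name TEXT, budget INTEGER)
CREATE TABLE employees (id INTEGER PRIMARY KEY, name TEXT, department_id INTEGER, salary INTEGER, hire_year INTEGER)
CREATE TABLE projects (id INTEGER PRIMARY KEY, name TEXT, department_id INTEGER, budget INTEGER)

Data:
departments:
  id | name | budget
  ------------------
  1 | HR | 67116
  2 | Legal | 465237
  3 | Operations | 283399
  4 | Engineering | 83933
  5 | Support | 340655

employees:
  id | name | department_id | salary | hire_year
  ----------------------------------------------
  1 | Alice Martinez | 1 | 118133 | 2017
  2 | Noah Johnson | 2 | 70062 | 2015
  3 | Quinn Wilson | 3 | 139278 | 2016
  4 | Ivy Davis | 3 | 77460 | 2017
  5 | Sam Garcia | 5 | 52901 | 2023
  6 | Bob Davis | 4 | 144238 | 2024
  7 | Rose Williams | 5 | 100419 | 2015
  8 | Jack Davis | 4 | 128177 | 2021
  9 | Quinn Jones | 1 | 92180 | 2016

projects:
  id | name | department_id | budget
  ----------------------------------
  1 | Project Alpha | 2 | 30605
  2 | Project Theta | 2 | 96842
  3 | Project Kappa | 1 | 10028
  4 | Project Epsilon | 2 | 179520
SELECT c.name, p.name AS department, c.budget FROM projects c JOIN departments p ON c.department_id = p.id WHERE c.budget >= 58836

Execution result:
name | department | budget
Project Theta | Legal | 96842
Project Epsilon | Legal | 179520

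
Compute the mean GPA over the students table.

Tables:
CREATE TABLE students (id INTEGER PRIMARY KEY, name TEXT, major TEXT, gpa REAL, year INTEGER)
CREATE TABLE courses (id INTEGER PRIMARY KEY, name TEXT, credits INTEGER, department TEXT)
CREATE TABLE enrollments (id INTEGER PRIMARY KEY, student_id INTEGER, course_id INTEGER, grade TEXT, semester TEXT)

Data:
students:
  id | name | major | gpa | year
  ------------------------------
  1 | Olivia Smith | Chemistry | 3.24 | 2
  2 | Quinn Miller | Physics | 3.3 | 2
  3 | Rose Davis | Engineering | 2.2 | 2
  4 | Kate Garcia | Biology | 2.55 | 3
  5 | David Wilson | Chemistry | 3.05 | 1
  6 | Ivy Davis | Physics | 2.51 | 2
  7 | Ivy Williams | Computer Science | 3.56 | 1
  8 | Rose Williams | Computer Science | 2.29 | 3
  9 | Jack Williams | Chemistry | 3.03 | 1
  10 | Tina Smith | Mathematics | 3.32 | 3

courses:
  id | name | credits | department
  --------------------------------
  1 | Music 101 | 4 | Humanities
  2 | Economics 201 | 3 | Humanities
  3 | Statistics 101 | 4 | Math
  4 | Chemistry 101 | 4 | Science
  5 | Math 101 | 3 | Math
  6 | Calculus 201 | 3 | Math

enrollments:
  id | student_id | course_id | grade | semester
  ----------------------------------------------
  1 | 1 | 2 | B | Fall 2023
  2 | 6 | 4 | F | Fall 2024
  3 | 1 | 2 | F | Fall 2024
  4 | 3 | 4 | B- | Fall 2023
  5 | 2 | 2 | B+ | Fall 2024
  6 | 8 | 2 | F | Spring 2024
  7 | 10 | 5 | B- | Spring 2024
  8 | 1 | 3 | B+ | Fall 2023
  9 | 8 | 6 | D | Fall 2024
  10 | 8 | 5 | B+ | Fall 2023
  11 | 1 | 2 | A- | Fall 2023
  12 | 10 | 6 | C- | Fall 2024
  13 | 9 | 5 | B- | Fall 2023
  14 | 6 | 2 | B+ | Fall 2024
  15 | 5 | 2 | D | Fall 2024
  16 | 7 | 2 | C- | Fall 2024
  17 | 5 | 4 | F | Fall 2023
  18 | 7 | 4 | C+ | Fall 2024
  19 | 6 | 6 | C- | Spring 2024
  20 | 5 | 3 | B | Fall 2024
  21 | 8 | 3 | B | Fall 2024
SELECT AVG(gpa) FROM students

Execution result:
2.91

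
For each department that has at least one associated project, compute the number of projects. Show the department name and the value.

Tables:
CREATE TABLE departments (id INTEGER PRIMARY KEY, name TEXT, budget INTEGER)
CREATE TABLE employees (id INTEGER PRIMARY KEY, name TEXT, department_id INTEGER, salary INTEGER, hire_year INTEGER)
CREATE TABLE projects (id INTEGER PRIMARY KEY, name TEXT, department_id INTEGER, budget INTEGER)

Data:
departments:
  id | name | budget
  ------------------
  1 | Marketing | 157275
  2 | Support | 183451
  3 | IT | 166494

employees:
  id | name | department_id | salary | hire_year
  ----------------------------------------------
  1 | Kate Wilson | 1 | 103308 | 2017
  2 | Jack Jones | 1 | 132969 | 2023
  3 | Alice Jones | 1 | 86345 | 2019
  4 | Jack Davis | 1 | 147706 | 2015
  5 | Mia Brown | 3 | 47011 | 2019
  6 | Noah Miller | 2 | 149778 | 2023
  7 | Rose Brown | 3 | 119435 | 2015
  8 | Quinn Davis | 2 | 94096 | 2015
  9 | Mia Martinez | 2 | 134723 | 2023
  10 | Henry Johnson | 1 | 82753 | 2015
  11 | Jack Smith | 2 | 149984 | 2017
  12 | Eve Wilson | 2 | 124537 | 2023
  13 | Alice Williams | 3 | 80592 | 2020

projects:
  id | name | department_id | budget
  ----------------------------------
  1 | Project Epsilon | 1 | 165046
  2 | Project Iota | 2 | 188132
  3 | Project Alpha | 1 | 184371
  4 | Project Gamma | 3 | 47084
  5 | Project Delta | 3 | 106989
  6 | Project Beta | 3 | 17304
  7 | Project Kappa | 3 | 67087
SELECT p.name, COUNT(*) AS n FROM projects c JOIN departments p ON c.department_id = p.id GROUP BY p.id, p.name

Execution result:
name | n
Marketing | 2
Support | 1
IT | 4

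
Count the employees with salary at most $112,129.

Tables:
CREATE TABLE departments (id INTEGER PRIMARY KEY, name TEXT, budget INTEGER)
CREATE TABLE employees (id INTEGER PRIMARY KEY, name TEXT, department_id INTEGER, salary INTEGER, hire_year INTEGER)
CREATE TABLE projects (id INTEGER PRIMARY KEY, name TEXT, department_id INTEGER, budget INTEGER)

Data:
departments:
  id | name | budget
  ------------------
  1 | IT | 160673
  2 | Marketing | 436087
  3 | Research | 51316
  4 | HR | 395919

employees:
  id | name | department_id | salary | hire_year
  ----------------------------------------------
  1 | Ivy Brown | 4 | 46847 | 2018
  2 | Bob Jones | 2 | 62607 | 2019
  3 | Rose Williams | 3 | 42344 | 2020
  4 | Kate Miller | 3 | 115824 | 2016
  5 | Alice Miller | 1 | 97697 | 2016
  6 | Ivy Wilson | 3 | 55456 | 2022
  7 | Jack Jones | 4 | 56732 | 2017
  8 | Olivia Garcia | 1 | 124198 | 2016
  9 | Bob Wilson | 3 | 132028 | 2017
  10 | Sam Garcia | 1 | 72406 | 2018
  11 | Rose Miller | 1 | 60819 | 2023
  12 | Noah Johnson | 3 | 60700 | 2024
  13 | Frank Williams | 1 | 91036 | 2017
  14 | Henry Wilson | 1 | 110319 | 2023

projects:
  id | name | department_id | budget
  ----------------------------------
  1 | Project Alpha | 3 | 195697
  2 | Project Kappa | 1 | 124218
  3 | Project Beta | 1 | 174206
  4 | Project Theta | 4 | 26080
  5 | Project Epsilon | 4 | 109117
SELECT COUNT(*) FROM employees WHERE salary <= 112129

Execution result:
11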